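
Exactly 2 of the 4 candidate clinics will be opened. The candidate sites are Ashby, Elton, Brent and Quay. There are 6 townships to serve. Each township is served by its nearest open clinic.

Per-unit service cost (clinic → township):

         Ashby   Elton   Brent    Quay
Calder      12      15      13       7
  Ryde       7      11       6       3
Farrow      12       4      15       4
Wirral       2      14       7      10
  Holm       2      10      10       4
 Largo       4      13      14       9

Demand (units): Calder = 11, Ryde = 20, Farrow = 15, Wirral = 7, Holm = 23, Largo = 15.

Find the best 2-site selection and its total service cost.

With exactly 2 open, each township uses its cheapest among the chosen.
{Ashby, Quay}: Calder→Quay 7·11=77, Ryde→Quay 3·20=60, Farrow→Quay 4·15=60, Wirral→Ashby 2·7=14, Holm→Ashby 2·23=46, Largo→Ashby 4·15=60. Service cost 317.
{Ashby, Elton}: service cost 452
{Brent, Quay}: service cost 473
Among all 6 size-2 choices, {Ashby, Quay} is lowest.

Choose Ashby and Quay; total service cost 317.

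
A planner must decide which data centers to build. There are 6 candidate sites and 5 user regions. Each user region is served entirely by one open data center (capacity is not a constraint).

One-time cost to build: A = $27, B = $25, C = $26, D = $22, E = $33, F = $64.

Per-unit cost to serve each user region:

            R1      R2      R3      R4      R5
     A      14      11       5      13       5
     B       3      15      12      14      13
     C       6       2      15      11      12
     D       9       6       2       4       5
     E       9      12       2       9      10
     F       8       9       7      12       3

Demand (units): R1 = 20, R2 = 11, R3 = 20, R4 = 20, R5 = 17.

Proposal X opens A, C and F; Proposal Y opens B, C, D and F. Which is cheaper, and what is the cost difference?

Proposal Y is cheaper by 240.

Proposal X: {A, C, F}: R1→C 6·20=120, R2→C 2·11=22, R3→A 5·20=100, R4→C 11·20=220, R5→F 3·17=51. Service 513; fixed 117; total 630.
Proposal Y: {B, C, D, F}: R1→B 3·20=60, R2→C 2·11=22, R3→D 2·20=40, R4→D 4·20=80, R5→F 3·17=51. Service 253; fixed 137; total 390.
Difference: |630 − 390| = 240.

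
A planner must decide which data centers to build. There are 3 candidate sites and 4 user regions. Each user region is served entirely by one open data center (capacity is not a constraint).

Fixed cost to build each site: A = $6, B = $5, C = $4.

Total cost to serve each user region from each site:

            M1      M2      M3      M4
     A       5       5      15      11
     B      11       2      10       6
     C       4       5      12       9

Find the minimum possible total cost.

Minimum total cost: 31

For any fixed open set, each user region goes to its cheapest open site; total = fixed + service.
{B, C}: M1→C 4, M2→B 2, M3→B 10, M4→B 6. Service 22; fixed 9; total 31.
{A, B}: service 23 + fixed 11 = 34
{B}: service 29 + fixed 5 = 34
{A, B, C}: M1→C 4, M2→B 2, M3→B 10, M4→B 6. Service 22; fixed 15; total 37.
No other subset beats 31.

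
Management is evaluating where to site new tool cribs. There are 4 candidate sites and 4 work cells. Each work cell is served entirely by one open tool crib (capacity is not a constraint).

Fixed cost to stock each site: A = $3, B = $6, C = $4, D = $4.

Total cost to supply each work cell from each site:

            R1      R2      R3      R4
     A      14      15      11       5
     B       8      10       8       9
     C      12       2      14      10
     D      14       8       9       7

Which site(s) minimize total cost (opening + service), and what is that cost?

For any fixed open set, each work cell goes to its cheapest open site; total = fixed + service.
{A, B, C}: R1→B 8, R2→C 2, R3→B 8, R4→A 5. Service 23; fixed 13; total 36.
{A, C}: R1→C 12, R2→C 2, R3→A 11, R4→A 5. Service 30; fixed 7; total 37.
{B, C}: R1→B 8, R2→C 2, R3→B 8, R4→B 9. Service 27; fixed 10; total 37.
{A, B, C, D}: service 23 + fixed 17 = 40
No other subset beats 36.

Open A, B and C; minimum total cost 36.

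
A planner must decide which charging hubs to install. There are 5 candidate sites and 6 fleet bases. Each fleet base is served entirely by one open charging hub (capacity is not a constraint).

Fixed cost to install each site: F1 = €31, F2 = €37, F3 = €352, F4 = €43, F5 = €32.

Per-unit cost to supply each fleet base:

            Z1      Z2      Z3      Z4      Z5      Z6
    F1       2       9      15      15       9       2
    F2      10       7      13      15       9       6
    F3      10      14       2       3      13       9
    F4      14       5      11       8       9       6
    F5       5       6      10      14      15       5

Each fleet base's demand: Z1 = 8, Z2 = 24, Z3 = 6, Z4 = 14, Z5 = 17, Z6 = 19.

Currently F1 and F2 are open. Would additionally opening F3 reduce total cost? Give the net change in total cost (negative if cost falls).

No — net change +118 (cost rises by 118).

Current service cost with {F1, F2}: 663.
Adding F3: each fleet base re-picks its cheapest; new service cost 429, saving 234.
Extra fixed cost: 352. Net change = 352 − 234 = 118.
(Totals: 731 → 849.)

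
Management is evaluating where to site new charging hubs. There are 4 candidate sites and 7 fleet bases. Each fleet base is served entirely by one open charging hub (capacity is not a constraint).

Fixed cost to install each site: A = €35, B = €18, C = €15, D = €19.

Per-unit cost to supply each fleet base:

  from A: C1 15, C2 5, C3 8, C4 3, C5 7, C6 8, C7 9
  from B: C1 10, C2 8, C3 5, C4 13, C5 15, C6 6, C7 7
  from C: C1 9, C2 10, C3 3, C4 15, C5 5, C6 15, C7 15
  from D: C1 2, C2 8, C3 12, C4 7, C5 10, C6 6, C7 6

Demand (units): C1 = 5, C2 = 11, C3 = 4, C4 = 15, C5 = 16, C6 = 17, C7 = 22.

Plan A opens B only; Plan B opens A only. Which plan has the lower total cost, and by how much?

Plan A: {B}: C1→B 10·5=50, C2→B 8·11=88, C3→B 5·4=20, C4→B 13·15=195, C5→B 15·16=240, C6→B 6·17=102, C7→B 7·22=154. Service 849; fixed 18; total 867.
Plan B: {A}: C1→A 15·5=75, C2→A 5·11=55, C3→A 8·4=32, C4→A 3·15=45, C5→A 7·16=112, C6→A 8·17=136, C7→A 9·22=198. Service 653; fixed 35; total 688.
Difference: |867 − 688| = 179.

Plan B is cheaper by 179.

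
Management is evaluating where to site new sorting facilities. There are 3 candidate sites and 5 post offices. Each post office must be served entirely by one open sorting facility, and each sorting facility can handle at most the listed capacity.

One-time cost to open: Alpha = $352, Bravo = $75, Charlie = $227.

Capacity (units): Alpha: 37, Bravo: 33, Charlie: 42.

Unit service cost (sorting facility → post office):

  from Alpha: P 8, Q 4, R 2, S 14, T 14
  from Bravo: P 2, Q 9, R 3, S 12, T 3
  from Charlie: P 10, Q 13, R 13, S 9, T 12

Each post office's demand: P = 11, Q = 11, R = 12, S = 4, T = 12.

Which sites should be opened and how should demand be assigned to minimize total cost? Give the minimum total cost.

Minimum total cost: 601

Open {Alpha, Bravo}: P→Bravo 2·11=22, Q→Alpha 4·11=44, R→Alpha 2·12=24, S→Bravo 12·4=48, T→Bravo 3·12=36.
Loads: Alpha carries 23/37, Bravo carries 27/33. Service 174; fixed 427; total 601.
Next best feasible plan costs 609.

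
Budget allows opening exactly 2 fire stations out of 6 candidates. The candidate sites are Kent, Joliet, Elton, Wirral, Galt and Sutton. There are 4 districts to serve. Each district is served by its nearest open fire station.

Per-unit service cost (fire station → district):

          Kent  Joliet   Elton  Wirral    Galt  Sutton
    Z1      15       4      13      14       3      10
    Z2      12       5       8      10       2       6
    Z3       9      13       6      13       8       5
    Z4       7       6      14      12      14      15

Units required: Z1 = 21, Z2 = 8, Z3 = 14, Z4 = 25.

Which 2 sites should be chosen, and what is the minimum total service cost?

With exactly 2 open, each district uses its cheapest among the chosen.
{Joliet, Galt}: Z1→Galt 3·21=63, Z2→Galt 2·8=16, Z3→Galt 8·14=112, Z4→Joliet 6·25=150. Service cost 341.
{Joliet, Sutton}: service cost 344
{Joliet, Elton}: service cost 358
Among all 15 size-2 choices, {Joliet, Galt} is lowest.

Choose Joliet and Galt; total service cost 341.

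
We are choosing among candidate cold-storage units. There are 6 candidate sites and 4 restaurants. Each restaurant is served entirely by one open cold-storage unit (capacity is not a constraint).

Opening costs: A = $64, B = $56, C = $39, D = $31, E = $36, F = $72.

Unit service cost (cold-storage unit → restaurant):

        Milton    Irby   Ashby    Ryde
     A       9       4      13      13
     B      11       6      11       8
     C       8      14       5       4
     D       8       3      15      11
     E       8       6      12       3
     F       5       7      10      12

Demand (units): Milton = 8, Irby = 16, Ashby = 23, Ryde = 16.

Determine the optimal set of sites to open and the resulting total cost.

For any fixed open set, each restaurant goes to its cheapest open site; total = fixed + service.
{C, D}: Milton→C 8·8=64, Irby→D 3·16=48, Ashby→C 5·23=115, Ryde→C 4·16=64. Service 291; fixed 70; total 361.
{C, D, E}: Milton→C 8·8=64, Irby→D 3·16=48, Ashby→C 5·23=115, Ryde→E 3·16=48. Service 275; fixed 106; total 381.
{C, E}: service 323 + fixed 75 = 398
{A, B, C, D, E, F}: Milton→F 5·8=40, Irby→D 3·16=48, Ashby→C 5·23=115, Ryde→E 3·16=48. Service 251; fixed 298; total 549.
No other subset beats 361.

Open C and D; minimum total cost 361.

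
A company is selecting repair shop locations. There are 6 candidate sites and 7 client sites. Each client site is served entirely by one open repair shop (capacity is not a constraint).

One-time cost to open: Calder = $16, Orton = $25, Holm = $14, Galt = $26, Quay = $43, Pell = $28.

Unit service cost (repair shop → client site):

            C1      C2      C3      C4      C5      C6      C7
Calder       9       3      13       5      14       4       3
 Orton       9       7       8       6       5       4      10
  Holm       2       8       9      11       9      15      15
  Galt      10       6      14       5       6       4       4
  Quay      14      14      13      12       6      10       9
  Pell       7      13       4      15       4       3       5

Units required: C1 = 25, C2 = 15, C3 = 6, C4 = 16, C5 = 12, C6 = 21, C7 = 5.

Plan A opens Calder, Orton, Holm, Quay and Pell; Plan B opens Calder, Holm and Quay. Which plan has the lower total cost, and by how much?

Plan A: {Calder, Orton, Holm, Quay, Pell}: C1→Holm 2·25=50, C2→Calder 3·15=45, C3→Pell 4·6=24, C4→Calder 5·16=80, C5→Pell 4·12=48, C6→Pell 3·21=63, C7→Calder 3·5=15. Service 325; fixed 126; total 451.
Plan B: {Calder, Holm, Quay}: C1→Holm 2·25=50, C2→Calder 3·15=45, C3→Holm 9·6=54, C4→Calder 5·16=80, C5→Quay 6·12=72, C6→Calder 4·21=84, C7→Calder 3·5=15. Service 400; fixed 73; total 473.
Difference: |451 − 473| = 22.

Plan A is cheaper by 22.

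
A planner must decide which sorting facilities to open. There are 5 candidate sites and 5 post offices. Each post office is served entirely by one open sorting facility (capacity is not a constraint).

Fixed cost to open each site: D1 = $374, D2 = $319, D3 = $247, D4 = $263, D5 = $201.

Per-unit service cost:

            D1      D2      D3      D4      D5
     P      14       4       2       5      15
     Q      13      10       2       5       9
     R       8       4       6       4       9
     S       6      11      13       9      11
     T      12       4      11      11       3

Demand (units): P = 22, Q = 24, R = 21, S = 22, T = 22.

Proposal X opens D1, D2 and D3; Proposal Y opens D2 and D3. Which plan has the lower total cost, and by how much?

Proposal Y is cheaper by 264.

Proposal X: {D1, D2, D3}: P→D3 2·22=44, Q→D3 2·24=48, R→D2 4·21=84, S→D1 6·22=132, T→D2 4·22=88. Service 396; fixed 940; total 1336.
Proposal Y: {D2, D3}: P→D3 2·22=44, Q→D3 2·24=48, R→D2 4·21=84, S→D2 11·22=242, T→D2 4·22=88. Service 506; fixed 566; total 1072.
Difference: |1336 − 1072| = 264.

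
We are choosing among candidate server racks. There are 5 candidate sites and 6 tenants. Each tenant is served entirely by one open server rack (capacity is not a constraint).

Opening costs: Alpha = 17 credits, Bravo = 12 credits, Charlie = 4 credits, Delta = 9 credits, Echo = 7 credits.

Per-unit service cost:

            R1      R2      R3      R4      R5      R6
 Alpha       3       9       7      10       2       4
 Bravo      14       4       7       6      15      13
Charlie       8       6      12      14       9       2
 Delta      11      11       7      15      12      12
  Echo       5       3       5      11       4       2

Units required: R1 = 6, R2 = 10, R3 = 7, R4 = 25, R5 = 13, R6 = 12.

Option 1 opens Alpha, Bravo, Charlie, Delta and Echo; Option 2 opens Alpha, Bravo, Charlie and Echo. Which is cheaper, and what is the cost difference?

Option 1: {Alpha, Bravo, Charlie, Delta, Echo}: R1→Alpha 3·6=18, R2→Echo 3·10=30, R3→Echo 5·7=35, R4→Bravo 6·25=150, R5→Alpha 2·13=26, R6→Charlie 2·12=24. Service 283; fixed 49; total 332.
Option 2: {Alpha, Bravo, Charlie, Echo}: R1→Alpha 3·6=18, R2→Echo 3·10=30, R3→Echo 5·7=35, R4→Bravo 6·25=150, R5→Alpha 2·13=26, R6→Charlie 2·12=24. Service 283; fixed 40; total 323.
Difference: |332 − 323| = 9.

Option 2 is cheaper by 9.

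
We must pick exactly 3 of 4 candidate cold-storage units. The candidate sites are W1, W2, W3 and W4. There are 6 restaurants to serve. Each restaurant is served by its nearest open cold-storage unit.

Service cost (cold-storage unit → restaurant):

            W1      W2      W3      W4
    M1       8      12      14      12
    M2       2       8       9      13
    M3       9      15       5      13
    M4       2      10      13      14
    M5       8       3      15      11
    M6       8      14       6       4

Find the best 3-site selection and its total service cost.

Choose W1, W2 and W3; total service cost 26.

With exactly 3 open, each restaurant uses its cheapest among the chosen.
{W1, W2, W3}: M1→W1 8, M2→W1 2, M3→W3 5, M4→W1 2, M5→W2 3, M6→W3 6. Service cost 26.
{W1, W2, W4}: service cost 28
{W1, W3, W4}: service cost 29
Among all 4 size-3 choices, {W1, W2, W3} is lowest.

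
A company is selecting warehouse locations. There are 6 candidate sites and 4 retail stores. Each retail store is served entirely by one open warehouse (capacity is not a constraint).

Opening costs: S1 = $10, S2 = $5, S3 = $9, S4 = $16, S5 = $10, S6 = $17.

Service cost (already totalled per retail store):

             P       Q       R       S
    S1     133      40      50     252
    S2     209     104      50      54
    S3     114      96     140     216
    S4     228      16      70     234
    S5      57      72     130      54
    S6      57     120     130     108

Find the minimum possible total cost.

For any fixed open set, each retail store goes to its cheapest open site; total = fixed + service.
{S2, S4, S5}: P→S5 57, Q→S4 16, R→S2 50, S→S2 54. Service 177; fixed 31; total 208.
{S1, S4, S5}: service 177 + fixed 36 = 213
{S2, S4, S6}: service 177 + fixed 38 = 215
{S1, S2, S3, S4, S5, S6}: P→S5 57, Q→S4 16, R→S1 50, S→S2 54. Service 177; fixed 67; total 244.
No other subset beats 208.

Minimum total cost: 208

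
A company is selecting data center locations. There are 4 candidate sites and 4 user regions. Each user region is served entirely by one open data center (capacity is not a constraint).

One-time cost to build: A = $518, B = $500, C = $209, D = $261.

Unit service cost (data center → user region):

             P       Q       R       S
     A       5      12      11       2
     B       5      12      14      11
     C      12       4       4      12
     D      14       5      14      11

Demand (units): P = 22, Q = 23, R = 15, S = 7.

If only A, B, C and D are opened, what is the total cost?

Each user region is assigned to its cheapest site among the open ones.
{A, B, C, D}: P→A 5·22=110, Q→C 4·23=92, R→C 4·15=60, S→A 2·7=14. Service 276; fixed 1488; total 1764.

Total cost: 1764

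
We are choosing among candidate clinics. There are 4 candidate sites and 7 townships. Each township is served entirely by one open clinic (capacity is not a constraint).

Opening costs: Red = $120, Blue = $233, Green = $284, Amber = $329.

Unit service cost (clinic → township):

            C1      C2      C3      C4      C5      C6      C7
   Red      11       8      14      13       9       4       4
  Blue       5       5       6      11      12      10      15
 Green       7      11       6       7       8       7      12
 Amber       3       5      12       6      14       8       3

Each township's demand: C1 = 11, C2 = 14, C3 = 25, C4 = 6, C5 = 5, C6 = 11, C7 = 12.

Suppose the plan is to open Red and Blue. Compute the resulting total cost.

Each township is assigned to its cheapest site among the open ones.
{Red, Blue}: C1→Blue 5·11=55, C2→Blue 5·14=70, C3→Blue 6·25=150, C4→Blue 11·6=66, C5→Red 9·5=45, C6→Red 4·11=44, C7→Red 4·12=48. Service 478; fixed 353; total 831.

Total cost: 831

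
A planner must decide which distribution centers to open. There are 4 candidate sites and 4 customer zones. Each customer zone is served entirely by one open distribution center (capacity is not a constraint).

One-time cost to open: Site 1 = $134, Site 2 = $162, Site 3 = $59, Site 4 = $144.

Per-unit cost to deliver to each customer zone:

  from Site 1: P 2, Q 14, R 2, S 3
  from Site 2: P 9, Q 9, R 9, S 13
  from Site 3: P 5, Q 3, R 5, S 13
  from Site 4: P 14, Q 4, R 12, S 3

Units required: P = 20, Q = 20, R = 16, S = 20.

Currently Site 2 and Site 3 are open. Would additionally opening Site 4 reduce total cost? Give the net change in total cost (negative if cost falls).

Current service cost with {Site 2, Site 3}: 500.
Adding Site 4: each customer zone re-picks its cheapest; new service cost 300, saving 200.
Extra fixed cost: 144. Net change = 144 − 200 = -56.
(Totals: 721 → 665.)

Yes — net change −56 (cost falls by 56).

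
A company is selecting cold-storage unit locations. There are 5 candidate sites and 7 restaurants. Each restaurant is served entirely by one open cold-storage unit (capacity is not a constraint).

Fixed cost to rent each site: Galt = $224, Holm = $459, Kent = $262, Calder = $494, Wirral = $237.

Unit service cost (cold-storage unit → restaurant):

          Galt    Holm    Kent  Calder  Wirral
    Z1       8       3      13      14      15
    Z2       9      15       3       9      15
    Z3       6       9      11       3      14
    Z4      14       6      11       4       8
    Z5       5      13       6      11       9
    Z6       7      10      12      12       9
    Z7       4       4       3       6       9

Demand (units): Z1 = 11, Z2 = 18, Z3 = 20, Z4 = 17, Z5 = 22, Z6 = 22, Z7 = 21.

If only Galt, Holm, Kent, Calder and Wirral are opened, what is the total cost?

Each restaurant is assigned to its cheapest site among the open ones.
{Galt, Holm, Kent, Calder, Wirral}: Z1→Holm 3·11=33, Z2→Kent 3·18=54, Z3→Calder 3·20=60, Z4→Calder 4·17=68, Z5→Galt 5·22=110, Z6→Galt 7·22=154, Z7→Kent 3·21=63. Service 542; fixed 1676; total 2218.

Total cost: 2218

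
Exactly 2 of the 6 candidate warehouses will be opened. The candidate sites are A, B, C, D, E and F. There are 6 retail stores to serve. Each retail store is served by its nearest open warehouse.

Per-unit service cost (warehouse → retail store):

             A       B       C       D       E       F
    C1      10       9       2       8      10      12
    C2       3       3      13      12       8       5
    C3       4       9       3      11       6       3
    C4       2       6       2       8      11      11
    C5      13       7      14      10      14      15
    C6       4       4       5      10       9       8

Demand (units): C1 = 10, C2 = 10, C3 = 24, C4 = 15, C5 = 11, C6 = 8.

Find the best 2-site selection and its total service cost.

With exactly 2 open, each retail store uses its cheapest among the chosen.
{B, C}: C1→C 2·10=20, C2→B 3·10=30, C3→C 3·24=72, C4→C 2·15=30, C5→B 7·11=77, C6→B 4·8=32. Service cost 261.
{A, C}: service cost 327
{A, B}: service cost 355
Among all 15 size-2 choices, {B, C} is lowest.

Choose B and C; total service cost 261.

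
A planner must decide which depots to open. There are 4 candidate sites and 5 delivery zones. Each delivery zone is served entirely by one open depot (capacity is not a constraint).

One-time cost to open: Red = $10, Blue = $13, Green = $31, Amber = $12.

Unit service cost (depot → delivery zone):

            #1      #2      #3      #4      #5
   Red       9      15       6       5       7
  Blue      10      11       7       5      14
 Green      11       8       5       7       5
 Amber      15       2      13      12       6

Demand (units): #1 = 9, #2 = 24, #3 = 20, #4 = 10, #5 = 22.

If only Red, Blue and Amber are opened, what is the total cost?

Total cost: 466

Each delivery zone is assigned to its cheapest site among the open ones.
{Red, Blue, Amber}: #1→Red 9·9=81, #2→Amber 2·24=48, #3→Red 6·20=120, #4→Red 5·10=50, #5→Amber 6·22=132. Service 431; fixed 35; total 466.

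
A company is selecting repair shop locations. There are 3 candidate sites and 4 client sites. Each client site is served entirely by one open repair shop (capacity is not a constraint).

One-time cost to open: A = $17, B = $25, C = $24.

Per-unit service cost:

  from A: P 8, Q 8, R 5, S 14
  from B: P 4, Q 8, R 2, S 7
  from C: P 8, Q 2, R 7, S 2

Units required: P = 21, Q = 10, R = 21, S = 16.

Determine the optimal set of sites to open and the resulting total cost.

For any fixed open set, each client site goes to its cheapest open site; total = fixed + service.
{B, C}: P→B 4·21=84, Q→C 2·10=20, R→B 2·21=42, S→C 2·16=32. Service 178; fixed 49; total 227.
{A, B, C}: service 178 + fixed 66 = 244
{B}: service 318 + fixed 25 = 343
{A}: P→A 8·21=168, Q→A 8·10=80, R→A 5·21=105, S→A 14·16=224. Service 577; fixed 17; total 594.
(All 7 nonempty subsets were checked; B and C is lowest.)

Open B and C; minimum total cost 227.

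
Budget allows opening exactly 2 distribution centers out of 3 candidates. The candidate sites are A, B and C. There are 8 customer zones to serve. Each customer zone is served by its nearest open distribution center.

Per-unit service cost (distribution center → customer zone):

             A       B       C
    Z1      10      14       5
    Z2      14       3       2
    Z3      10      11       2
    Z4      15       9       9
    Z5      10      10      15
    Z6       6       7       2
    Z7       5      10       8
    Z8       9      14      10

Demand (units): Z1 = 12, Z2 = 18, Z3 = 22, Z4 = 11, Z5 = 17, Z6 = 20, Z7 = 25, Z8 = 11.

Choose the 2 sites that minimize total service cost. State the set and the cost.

Choose A and C; total service cost 673.

With exactly 2 open, each customer zone uses its cheapest among the chosen.
{A, C}: Z1→C 5·12=60, Z2→C 2·18=36, Z3→C 2·22=44, Z4→C 9·11=99, Z5→A 10·17=170, Z6→C 2·20=40, Z7→A 5·25=125, Z8→A 9·11=99. Service cost 673.
{B, C}: service cost 759
{A, B}: service cost 1007
Among all 3 size-2 choices, {A, C} is lowest.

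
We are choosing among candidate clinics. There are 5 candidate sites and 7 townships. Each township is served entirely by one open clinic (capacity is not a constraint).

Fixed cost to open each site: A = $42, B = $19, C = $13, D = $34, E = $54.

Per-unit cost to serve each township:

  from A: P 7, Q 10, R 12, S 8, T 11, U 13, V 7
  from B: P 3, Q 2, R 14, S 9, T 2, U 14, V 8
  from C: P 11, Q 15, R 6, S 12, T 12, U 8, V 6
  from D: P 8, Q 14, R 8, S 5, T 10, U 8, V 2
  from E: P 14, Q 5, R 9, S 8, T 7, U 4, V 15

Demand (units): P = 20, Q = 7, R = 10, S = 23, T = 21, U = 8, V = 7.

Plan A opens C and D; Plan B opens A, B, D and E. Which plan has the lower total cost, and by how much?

Plan A: {C, D}: P→D 8·20=160, Q→D 14·7=98, R→C 6·10=60, S→D 5·23=115, T→D 10·21=210, U→C 8·8=64, V→D 2·7=14. Service 721; fixed 47; total 768.
Plan B: {A, B, D, E}: P→B 3·20=60, Q→B 2·7=14, R→D 8·10=80, S→D 5·23=115, T→B 2·21=42, U→E 4·8=32, V→D 2·7=14. Service 357; fixed 149; total 506.
Difference: |768 − 506| = 262.

Plan B is cheaper by 262.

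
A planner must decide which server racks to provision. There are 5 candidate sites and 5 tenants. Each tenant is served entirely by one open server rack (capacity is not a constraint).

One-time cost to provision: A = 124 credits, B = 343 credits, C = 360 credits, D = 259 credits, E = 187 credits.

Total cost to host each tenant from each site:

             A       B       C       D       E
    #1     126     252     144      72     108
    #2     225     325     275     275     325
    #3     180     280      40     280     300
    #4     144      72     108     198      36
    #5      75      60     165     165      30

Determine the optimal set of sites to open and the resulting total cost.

For any fixed open set, each tenant goes to its cheapest open site; total = fixed + service.
{A}: #1→A 126, #2→A 225, #3→A 180, #4→A 144, #5→A 75. Service 750; fixed 124; total 874.
{A, E}: service 579 + fixed 311 = 890
{E}: service 799 + fixed 187 = 986
{A, B, C, D, E}: service 403 + fixed 1273 = 1676
No other subset beats 874.

Open A only; minimum total cost 874.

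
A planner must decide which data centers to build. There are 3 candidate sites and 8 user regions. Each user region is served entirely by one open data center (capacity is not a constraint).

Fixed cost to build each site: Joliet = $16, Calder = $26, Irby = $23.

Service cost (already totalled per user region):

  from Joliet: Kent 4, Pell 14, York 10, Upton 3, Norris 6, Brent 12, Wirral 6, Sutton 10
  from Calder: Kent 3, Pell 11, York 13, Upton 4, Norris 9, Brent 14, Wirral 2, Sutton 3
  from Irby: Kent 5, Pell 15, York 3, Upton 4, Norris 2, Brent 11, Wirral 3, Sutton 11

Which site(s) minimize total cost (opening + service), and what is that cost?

Open Irby only; minimum total cost 77.

For any fixed open set, each user region goes to its cheapest open site; total = fixed + service.
{Irby}: Kent→Irby 5, Pell→Irby 15, York→Irby 3, Upton→Irby 4, Norris→Irby 2, Brent→Irby 11, Wirral→Irby 3, Sutton→Irby 11. Service 54; fixed 23; total 77.
{Joliet}: service 65 + fixed 16 = 81
{Calder}: Kent→Calder 3, Pell→Calder 11, York→Calder 13, Upton→Calder 4, Norris→Calder 9, Brent→Calder 14, Wirral→Calder 2, Sutton→Calder 3. Service 59; fixed 26; total 85.
{Joliet, Calder, Irby}: service 38 + fixed 65 = 103
No other subset beats 77.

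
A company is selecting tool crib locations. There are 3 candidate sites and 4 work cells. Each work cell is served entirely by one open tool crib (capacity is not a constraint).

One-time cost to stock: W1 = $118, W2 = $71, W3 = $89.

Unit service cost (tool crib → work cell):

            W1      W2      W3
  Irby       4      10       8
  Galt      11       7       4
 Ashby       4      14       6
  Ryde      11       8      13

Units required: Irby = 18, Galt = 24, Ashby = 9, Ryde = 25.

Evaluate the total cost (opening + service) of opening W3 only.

Total cost: 708

Each work cell is assigned to its cheapest site among the open ones.
{W3}: Irby→W3 8·18=144, Galt→W3 4·24=96, Ashby→W3 6·9=54, Ryde→W3 13·25=325. Service 619; fixed 89; total 708.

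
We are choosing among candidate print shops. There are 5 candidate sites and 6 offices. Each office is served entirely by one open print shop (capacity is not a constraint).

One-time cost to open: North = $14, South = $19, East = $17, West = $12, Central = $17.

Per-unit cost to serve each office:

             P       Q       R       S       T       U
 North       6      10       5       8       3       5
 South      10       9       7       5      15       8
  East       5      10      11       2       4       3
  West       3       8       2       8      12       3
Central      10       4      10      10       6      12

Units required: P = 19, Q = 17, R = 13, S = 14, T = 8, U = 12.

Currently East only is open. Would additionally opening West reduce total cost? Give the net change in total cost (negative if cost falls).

Yes — net change −177 (cost falls by 177).

Current service cost with {East}: 504.
Adding West: each office re-picks its cheapest; new service cost 315, saving 189.
Extra fixed cost: 12. Net change = 12 − 189 = -177.
(Totals: 521 → 344.)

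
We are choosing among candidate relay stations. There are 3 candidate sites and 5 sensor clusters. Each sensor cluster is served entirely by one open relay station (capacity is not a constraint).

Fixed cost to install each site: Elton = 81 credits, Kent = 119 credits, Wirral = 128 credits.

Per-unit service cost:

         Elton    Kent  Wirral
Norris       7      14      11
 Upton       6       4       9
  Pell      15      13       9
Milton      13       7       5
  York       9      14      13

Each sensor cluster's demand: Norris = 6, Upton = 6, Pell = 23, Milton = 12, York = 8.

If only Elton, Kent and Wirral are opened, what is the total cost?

Total cost: 733

Each sensor cluster is assigned to its cheapest site among the open ones.
{Elton, Kent, Wirral}: Norris→Elton 7·6=42, Upton→Kent 4·6=24, Pell→Wirral 9·23=207, Milton→Wirral 5·12=60, York→Elton 9·8=72. Service 405; fixed 328; total 733.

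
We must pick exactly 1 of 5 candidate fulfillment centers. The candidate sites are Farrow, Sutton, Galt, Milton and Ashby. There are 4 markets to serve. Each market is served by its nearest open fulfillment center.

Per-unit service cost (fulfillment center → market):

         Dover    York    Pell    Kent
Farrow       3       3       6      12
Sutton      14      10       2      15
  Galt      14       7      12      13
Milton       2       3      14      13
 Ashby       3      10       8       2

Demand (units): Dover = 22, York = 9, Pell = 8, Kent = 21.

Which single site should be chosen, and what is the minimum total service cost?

Choose Ashby only; total service cost 262.

With exactly 1 open, each market uses its cheapest among the chosen.
{Ashby}: Dover→Ashby 3·22=66, York→Ashby 10·9=90, Pell→Ashby 8·8=64, Kent→Ashby 2·21=42. Service cost 262.
{Farrow}: service cost 393
{Milton}: service cost 456
Among all 5 size-1 choices, {Ashby} is lowest.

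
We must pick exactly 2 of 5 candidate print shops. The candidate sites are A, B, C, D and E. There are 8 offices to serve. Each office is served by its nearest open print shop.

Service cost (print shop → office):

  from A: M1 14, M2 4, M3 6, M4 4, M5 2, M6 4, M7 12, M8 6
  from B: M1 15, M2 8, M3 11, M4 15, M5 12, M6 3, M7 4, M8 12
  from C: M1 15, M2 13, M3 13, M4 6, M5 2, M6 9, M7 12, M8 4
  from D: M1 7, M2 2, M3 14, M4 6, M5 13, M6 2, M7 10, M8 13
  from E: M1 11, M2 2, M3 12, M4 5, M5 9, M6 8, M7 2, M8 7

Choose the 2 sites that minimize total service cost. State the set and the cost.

With exactly 2 open, each office uses its cheapest among the chosen.
{A, E}: M1→E 11, M2→E 2, M3→A 6, M4→A 4, M5→A 2, M6→A 4, M7→E 2, M8→A 6. Service cost 37.
{A, D}: service cost 39
{A, B}: service cost 43
Among all 10 size-2 choices, {A, E} is lowest.

Choose A and E; total service cost 37.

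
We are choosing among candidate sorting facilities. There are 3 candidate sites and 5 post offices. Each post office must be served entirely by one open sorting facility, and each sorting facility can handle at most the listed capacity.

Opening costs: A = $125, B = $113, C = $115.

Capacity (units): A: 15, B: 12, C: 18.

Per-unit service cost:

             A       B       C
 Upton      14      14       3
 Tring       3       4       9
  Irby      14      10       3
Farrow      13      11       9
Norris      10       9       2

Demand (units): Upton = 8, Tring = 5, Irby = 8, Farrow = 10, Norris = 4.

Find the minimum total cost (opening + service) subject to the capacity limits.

Minimum total cost: 566

Open {A, B, C}: Upton→C 3·8=24, Tring→A 3·5=15, Irby→C 3·8=24, Farrow→B 11·10=110, Norris→A 10·4=40.
Loads: A carries 9/15, B carries 10/12, C carries 16/18. Service 213; fixed 353; total 566.
Next best feasible plan costs 582.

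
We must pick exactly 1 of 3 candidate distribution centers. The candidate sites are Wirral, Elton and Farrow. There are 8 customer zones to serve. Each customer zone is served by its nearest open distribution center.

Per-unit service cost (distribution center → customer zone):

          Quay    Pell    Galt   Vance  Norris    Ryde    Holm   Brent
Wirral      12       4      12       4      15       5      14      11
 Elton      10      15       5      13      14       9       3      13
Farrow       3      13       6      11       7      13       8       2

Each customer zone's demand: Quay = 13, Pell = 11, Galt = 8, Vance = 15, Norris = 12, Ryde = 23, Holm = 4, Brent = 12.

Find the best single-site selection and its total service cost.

Choose Farrow only; total service cost 834.

With exactly 1 open, each customer zone uses its cheapest among the chosen.
{Farrow}: Quay→Farrow 3·13=39, Pell→Farrow 13·11=143, Galt→Farrow 6·8=48, Vance→Farrow 11·15=165, Norris→Farrow 7·12=84, Ryde→Farrow 13·23=299, Holm→Farrow 8·4=32, Brent→Farrow 2·12=24. Service cost 834.
{Wirral}: service cost 839
{Elton}: service cost 1073
Among all 3 size-1 choices, {Farrow} is lowest.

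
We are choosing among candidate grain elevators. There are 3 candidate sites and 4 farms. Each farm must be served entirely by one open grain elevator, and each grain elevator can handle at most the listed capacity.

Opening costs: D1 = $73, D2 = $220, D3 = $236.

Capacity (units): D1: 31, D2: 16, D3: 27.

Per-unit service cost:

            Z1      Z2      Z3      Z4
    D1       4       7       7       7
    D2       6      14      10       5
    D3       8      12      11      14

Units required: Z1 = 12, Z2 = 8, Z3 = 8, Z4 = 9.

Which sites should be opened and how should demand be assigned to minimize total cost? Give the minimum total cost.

Minimum total cost: 498

Open {D1, D2}: Z1→D1 4·12=48, Z2→D1 7·8=56, Z3→D1 7·8=56, Z4→D2 5·9=45.
Loads: D1 carries 28/31, D2 carries 9/16. Service 205; fixed 293; total 498.
Next best feasible plan costs 540.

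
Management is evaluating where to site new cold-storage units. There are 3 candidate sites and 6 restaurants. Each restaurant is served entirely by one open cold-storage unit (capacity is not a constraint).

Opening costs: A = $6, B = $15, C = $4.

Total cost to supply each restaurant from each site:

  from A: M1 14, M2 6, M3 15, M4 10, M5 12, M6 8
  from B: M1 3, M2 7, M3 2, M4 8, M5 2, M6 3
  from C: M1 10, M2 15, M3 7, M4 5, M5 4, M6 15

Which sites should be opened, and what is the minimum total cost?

For any fixed open set, each restaurant goes to its cheapest open site; total = fixed + service.
{B}: M1→B 3, M2→B 7, M3→B 2, M4→B 8, M5→B 2, M6→B 3. Service 25; fixed 15; total 40.
{B, C}: service 22 + fixed 19 = 41
{A, B}: service 24 + fixed 21 = 45
{A, B, C}: M1→B 3, M2→A 6, M3→B 2, M4→C 5, M5→B 2, M6→B 3. Service 21; fixed 25; total 46.
No other subset beats 40.

Open B only; minimum total cost 40.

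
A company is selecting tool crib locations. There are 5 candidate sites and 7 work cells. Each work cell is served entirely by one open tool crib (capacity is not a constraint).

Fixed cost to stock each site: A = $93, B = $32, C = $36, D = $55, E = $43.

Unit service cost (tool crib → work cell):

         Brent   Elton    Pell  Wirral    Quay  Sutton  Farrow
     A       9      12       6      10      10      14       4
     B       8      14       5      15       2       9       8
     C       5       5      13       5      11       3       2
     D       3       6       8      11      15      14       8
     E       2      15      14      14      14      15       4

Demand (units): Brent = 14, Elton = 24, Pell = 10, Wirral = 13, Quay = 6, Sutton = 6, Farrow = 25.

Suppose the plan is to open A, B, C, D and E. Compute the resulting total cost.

Each work cell is assigned to its cheapest site among the open ones.
{A, B, C, D, E}: Brent→E 2·14=28, Elton→C 5·24=120, Pell→B 5·10=50, Wirral→C 5·13=65, Quay→B 2·6=12, Sutton→C 3·6=18, Farrow→C 2·25=50. Service 343; fixed 259; total 602.

Total cost: 602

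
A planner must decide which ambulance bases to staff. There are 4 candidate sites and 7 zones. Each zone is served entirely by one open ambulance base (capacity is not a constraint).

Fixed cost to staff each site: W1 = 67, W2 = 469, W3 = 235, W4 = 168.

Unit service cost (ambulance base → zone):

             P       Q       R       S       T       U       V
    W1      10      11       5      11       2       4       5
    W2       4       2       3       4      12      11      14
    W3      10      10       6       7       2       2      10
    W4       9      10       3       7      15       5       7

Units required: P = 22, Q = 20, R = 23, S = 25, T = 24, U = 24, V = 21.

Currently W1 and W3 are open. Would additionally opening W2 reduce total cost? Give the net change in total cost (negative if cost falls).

No — net change +56 (cost rises by 56).

Current service cost with {W1, W3}: 911.
Adding W2: each zone re-picks its cheapest; new service cost 498, saving 413.
Extra fixed cost: 469. Net change = 469 − 413 = 56.
(Totals: 1213 → 1269.)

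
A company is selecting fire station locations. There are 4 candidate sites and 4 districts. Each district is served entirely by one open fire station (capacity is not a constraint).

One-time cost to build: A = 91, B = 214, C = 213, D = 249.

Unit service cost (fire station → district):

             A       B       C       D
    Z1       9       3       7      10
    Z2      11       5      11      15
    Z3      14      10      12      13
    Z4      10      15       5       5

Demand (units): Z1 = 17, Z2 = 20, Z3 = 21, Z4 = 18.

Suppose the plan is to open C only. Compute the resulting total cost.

Each district is assigned to its cheapest site among the open ones.
{C}: Z1→C 7·17=119, Z2→C 11·20=220, Z3→C 12·21=252, Z4→C 5·18=90. Service 681; fixed 213; total 894.

Total cost: 894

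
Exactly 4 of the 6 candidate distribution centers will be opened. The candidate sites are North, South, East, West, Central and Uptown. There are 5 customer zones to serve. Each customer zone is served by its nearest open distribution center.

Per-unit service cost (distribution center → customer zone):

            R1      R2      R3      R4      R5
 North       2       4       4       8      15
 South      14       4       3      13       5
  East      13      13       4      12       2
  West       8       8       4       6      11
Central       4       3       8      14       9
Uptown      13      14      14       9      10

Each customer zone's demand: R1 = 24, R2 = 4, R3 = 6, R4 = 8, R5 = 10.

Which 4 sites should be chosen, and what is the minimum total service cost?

Choose North, South, East and West; total service cost 150.

With exactly 4 open, each customer zone uses its cheapest among the chosen.
{North, South, East, West}: R1→North 2·24=48, R2→North 4·4=16, R3→South 3·6=18, R4→West 6·8=48, R5→East 2·10=20. Service cost 150.
{North, East, West, Central}: service cost 152
{North, East, West, Uptown}: service cost 156
Among all 15 size-4 choices, {North, South, East, West} is lowest.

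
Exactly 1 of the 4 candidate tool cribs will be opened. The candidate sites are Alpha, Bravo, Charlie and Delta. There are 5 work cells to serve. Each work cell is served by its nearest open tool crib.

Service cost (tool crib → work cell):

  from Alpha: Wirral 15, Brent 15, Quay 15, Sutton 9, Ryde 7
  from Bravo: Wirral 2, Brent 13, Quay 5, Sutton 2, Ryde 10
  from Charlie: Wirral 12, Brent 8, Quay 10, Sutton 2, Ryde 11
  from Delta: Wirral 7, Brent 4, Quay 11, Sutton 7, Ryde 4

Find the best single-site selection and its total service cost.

With exactly 1 open, each work cell uses its cheapest among the chosen.
{Bravo}: Wirral→Bravo 2, Brent→Bravo 13, Quay→Bravo 5, Sutton→Bravo 2, Ryde→Bravo 10. Service cost 32.
{Delta}: service cost 33
{Charlie}: service cost 43
Among all 4 size-1 choices, {Bravo} is lowest.

Choose Bravo only; total service cost 32.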